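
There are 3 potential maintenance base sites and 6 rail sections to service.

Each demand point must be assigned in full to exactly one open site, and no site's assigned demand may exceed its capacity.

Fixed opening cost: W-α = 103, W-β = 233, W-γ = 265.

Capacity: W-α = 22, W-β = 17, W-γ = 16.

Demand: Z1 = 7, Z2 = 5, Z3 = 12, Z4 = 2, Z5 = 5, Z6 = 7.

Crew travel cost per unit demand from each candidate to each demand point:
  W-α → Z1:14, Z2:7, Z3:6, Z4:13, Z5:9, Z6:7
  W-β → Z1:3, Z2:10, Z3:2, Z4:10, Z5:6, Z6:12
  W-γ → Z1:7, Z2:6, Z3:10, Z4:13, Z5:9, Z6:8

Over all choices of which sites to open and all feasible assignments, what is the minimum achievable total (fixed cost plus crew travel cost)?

Open {W-α, W-β}; cheapest assignment that respects the capacities:
  W-α (cap 22, load 21): Z3, Z4, Z6 — cost 12×6 + 2×13 + 7×7 = 147
  W-β (cap 17, load 17): Z1, Z2, Z5 — cost 7×3 + 5×10 + 5×6 = 101
  Shipping 248, fixed 336 → total 584.
  Any other capacity-feasible assignment to {W-α, W-β} ships for at least 248.
Compare {W-α, W-γ}: its best feasible assignment gives total 651.
Compare {W-α, W-β, W-γ}: its best feasible assignment gives total 809.
Every other set of open sites that can feasibly serve all demand totals ≥ 651 even under its best assignment. Minimum: 584.

584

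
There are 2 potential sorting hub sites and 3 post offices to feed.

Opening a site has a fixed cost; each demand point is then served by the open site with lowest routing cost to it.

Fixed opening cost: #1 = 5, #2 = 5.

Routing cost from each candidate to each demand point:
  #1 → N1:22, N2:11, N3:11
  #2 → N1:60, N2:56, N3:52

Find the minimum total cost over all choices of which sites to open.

Open {#1}: assign each demand point to its cheapest open site.
  N1→#1 22, N2→#1 11, N3→#1 11
  routing cost 44, fixed 5 → total 49.
Compare {#1, #2}: routing cost 44 + fixed 10 = 54.
Compare {#2}: routing cost 168 + fixed 5 = 173.

49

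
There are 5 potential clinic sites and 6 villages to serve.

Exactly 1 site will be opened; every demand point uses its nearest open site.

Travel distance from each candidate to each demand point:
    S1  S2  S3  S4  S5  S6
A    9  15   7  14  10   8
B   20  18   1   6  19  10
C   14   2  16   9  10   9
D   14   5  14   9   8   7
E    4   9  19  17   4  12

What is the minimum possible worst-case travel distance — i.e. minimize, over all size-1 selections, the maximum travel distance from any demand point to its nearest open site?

Open {D}.
  Farthest demand point is S1 at travel distance 14 (to D); all others are ≤ 14.
With {A} the worst case is 15.
With {C} the worst case is 16.
No size-1 selection achieves below 14.

14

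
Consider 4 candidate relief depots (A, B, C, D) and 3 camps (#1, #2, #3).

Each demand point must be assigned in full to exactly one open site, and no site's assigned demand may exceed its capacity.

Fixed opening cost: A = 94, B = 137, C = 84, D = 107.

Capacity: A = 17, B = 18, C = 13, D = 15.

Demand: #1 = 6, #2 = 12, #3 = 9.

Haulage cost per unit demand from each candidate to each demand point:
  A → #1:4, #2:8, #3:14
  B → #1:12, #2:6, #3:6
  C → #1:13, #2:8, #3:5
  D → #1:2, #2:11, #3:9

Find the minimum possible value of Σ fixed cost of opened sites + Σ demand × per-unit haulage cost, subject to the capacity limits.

380

Open {C, D}; cheapest assignment that respects the capacities:
  C (cap 13, load 12): #2 — cost 12×8 = 96
  D (cap 15, load 15): #1, #3 — cost 6×2 + 9×9 = 93
  Shipping 189, fixed 191 → total 380.
  Any other capacity-feasible assignment to {C, D} ships for at least 189.
Compare {A, D}: its best feasible assignment gives total 390.
Compare {B, D}: its best feasible assignment gives total 409.
Every other set of open sites that can feasibly serve all demand totals ≥ 390 even under its best assignment. Minimum: 380.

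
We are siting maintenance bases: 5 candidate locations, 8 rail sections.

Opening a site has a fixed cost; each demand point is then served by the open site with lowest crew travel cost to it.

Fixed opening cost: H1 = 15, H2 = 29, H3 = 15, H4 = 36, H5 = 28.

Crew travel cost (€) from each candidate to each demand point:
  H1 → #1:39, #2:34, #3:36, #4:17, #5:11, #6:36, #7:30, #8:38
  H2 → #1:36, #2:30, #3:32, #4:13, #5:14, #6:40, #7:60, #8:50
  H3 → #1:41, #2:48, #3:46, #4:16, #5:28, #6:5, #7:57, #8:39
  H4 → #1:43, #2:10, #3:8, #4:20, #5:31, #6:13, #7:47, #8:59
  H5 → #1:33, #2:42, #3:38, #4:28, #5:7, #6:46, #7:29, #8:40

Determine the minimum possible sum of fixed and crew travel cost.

Open {H1, H4}: assign each demand point to its cheapest open site.
  #1→H1 39, #2→H4 10, #3→H4 8, #4→H1 17, #5→H1 11, #6→H4 13, #7→H1 30, #8→H1 38
  crew travel cost 166, fixed 51 → total 217.
Compare {H1, H3, H4}: crew travel cost 157 + fixed 66 = 223.
Compare {H4, H5}: crew travel cost 160 + fixed 64 = 224.
Compare {H3, H4, H5}: crew travel cost 147 + fixed 79 = 226.
All other subsets cost ≥ 223. Minimum total cost: 217.

217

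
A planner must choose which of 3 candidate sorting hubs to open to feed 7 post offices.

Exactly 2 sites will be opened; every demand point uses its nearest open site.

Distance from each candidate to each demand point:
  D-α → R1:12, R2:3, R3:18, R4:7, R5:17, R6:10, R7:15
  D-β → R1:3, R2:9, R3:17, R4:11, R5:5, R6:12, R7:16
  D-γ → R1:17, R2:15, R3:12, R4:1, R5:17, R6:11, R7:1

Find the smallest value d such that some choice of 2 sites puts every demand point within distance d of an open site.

Open {D-β, D-γ}.
  Farthest demand point is R3 at distance 12 (to D-γ); all others are ≤ 12.
With {D-α, D-β} the worst case is 17.
With {D-α, D-γ} the worst case is 17.
No size-2 selection achieves below 12.

12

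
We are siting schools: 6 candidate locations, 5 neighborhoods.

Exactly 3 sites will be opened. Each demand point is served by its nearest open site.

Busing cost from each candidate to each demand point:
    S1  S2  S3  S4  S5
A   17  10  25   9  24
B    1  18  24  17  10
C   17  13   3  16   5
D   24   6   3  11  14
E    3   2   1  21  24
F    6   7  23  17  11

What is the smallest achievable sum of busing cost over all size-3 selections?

Open {A, C, E}.
  S1→E 3, S2→E 2, S3→E 1, S4→A 9, S5→C 5  ⇒ total 20.
Compare {C, D, E}: total 22.
Compare {A, B, E}: total 23.
No size-3 selection does better; minimum is 20.

20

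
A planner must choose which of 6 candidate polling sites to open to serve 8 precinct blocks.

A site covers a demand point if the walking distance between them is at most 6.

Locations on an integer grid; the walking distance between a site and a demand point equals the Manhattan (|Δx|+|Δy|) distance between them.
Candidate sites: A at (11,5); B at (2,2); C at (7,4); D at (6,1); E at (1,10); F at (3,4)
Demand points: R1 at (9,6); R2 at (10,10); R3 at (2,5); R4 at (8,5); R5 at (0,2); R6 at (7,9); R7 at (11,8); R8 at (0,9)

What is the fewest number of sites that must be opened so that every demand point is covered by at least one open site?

4

Coverage sets (demand points within 6 of each site):
  A: {R1, R2, R4, R7}
  B: {R3, R5}
  C: {R1, R3, R4, R6}
  D: {R4}
  E: {R3, R8}
  F: {R3, R4, R5}
No 3 sites suffice: every size-3 union leaves at least one demand point uncovered.
But {A, B, C, E} covers everything, so the minimum is 4.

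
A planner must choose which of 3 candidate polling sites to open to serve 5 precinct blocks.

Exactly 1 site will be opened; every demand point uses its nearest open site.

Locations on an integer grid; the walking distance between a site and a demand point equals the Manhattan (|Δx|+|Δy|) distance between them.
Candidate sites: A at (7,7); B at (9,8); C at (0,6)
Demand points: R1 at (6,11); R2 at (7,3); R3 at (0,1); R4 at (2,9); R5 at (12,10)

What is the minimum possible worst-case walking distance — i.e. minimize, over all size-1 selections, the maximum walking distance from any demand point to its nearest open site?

Open {A}.
  Farthest demand point is R3 at walking distance 13 (to A); all others are ≤ 13.
With {B} the worst case is 16.
With {C} the worst case is 16.
No size-1 selection achieves below 13.

13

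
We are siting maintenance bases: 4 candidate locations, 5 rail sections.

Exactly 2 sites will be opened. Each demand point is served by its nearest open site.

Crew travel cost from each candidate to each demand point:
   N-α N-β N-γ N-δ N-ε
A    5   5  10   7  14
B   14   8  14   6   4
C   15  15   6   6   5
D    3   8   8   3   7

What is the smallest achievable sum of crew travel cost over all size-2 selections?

25

Open {C, D}.
  N-α→D 3, N-β→D 8, N-γ→C 6, N-δ→D 3, N-ε→C 5  ⇒ total 25.
Compare {A, D}: total 26.
Compare {B, D}: total 26.
No size-2 selection does better; minimum is 25.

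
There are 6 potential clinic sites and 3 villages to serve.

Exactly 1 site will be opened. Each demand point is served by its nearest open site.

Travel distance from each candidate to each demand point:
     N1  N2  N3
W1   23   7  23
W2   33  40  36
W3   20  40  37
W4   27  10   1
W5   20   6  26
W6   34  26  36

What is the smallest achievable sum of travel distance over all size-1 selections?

38

Open {W4}.
  N1→W4 27, N2→W4 10, N3→W4 1  ⇒ total 38.
Compare {W5}: total 52.
Compare {W1}: total 53.
No size-1 selection does better; minimum is 38.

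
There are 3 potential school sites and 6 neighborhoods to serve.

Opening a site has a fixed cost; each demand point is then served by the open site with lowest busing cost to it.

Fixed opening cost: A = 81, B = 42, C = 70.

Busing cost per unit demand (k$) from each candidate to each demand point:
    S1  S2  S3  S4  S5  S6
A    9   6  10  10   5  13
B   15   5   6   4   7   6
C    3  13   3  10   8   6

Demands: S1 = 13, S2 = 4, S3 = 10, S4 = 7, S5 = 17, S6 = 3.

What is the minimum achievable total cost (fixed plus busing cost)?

366

Open {B, C}: assign each demand point to its cheapest open site.
  S1→C 13×3=39, S2→B 4×5=20, S3→C 10×3=30, S4→B 7×4=28, S5→B 17×7=119, S6→B 3×6=18
  busing cost 254, fixed 112 → total 366.
Compare {A, B, C}: busing cost 220 + fixed 193 = 413.
Compare {C}: busing cost 345 + fixed 70 = 415.
Compare {A, C}: busing cost 266 + fixed 151 = 417.
All other subsets cost ≥ 413. Minimum total cost: 366.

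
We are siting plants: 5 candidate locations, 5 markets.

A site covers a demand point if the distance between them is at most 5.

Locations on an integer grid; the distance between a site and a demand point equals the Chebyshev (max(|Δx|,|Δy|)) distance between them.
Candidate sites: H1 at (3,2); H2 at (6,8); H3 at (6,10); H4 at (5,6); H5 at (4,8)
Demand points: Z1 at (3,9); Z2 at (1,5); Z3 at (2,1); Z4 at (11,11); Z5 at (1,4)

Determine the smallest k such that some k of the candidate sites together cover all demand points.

2

Coverage sets (demand points within 5 of each site):
  H1: {Z2, Z3, Z5}
  H2: {Z1, Z2, Z4, Z5}
  H3: {Z1, Z2, Z4}
  H4: {Z1, Z2, Z3, Z5}
  H5: {Z1, Z2, Z5}
No single site covers all 5 demand points.
But {H1, H2} covers everything, so the minimum is 2.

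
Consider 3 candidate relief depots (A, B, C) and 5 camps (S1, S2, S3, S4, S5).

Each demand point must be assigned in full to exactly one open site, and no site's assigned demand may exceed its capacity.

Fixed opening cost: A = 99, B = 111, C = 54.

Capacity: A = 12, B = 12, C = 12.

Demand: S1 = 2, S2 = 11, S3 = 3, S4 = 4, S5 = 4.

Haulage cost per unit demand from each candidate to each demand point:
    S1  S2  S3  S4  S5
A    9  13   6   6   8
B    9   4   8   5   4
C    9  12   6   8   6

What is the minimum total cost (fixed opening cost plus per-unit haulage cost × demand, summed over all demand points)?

392

Open {A, B, C}; cheapest assignment that respects the capacities:
  A (cap 12, load 9): S1, S3, S4 — cost 2×9 + 3×6 + 4×6 = 60
  B (cap 12, load 11): S2 — cost 11×4 = 44
  C (cap 12, load 4): S5 — cost 4×6 = 24
  Shipping 128, fixed 264 → total 392.
  Any other capacity-feasible assignment to {A, B, C} ships for at least 128.
Total demand is 24; every other set of sites either has combined capacity below 24 or cannot fit the demands without splitting one across sites, so {A, B, C} is the only feasible choice of open sites. Minimum: 392.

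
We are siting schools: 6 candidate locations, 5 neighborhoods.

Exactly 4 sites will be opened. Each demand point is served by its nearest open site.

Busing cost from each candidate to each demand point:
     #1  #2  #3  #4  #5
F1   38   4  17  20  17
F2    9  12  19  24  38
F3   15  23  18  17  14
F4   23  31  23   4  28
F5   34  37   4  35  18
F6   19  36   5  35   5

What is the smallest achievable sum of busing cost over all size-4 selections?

27

Open {F1, F2, F4, F6}.
  #1→F2 9, #2→F1 4, #3→F6 5, #4→F4 4, #5→F6 5  ⇒ total 27.
Compare {F1, F3, F4, F6}: total 33.
Compare {F2, F4, F5, F6}: total 34.
No size-4 selection does better; minimum is 27.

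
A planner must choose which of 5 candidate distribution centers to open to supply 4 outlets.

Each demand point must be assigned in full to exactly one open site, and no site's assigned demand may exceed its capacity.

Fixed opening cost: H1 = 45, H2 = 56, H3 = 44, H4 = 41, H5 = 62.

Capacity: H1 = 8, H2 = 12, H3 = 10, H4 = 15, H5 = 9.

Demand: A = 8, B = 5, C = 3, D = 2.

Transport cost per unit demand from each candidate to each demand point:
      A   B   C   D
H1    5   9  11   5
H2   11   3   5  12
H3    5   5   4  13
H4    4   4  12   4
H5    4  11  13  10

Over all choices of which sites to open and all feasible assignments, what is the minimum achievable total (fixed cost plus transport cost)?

157

Open {H3, H4}; cheapest assignment that respects the capacities:
  H3 (cap 10, load 3): C — cost 3×4 = 12
  H4 (cap 15, load 15): A, B, D — cost 8×4 + 5×4 + 2×4 = 60
  Shipping 72, fixed 85 → total 157.
  Any other capacity-feasible assignment to {H3, H4} ships for at least 72.
Compare {H2, H4}: its best feasible assignment gives total 167.
Compare {H1, H4}: its best feasible assignment gives total 179.
Every other set of open sites that can feasibly serve all demand totals ≥ 167 even under its best assignment. Minimum: 157.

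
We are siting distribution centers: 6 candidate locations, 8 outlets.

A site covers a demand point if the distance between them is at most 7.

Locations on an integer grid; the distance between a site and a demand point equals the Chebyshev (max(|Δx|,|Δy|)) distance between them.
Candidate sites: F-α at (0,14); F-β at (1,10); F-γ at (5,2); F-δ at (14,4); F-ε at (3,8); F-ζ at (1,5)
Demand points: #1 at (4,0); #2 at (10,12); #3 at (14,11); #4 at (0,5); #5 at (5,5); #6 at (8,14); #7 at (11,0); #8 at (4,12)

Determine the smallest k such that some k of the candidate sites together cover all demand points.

Coverage sets (demand points within 7 of each site):
  F-α: {#8}
  F-β: {#4, #5, #6, #8}
  F-γ: {#1, #4, #5, #7}
  F-δ: {#3, #7}
  F-ε: {#2, #4, #5, #6, #8}
  F-ζ: {#1, #4, #5, #8}
No 2 sites suffice: every size-2 union leaves at least one demand point uncovered.
But {F-γ, F-δ, F-ε} covers everything, so the minimum is 3.

3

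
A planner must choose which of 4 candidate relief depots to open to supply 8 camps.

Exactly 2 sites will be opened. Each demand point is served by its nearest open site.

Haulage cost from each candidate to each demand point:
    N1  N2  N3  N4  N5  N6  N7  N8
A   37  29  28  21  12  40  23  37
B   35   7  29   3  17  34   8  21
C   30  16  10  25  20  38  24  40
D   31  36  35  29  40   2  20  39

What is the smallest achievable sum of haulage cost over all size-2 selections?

Open {B, D}.
  N1→D 31, N2→B 7, N3→B 29, N4→B 3, N5→B 17, N6→D 2, N7→B 8, N8→B 21  ⇒ total 118.
Compare {B, C}: total 130.
Compare {A, B}: total 148.
No size-2 selection does better; minimum is 118.

118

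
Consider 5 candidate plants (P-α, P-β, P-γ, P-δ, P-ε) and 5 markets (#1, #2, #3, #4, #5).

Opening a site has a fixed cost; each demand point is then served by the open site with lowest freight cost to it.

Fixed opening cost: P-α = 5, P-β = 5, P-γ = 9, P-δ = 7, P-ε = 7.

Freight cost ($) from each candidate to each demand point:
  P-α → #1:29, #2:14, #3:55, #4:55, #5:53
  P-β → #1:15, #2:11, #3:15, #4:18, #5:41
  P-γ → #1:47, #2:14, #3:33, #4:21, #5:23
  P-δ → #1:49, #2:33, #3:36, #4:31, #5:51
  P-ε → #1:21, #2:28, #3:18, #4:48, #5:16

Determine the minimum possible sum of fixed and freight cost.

87

Open {P-β, P-ε}: assign each demand point to its cheapest open site.
  #1→P-β 15, #2→P-β 11, #3→P-β 15, #4→P-β 18, #5→P-ε 16
  freight cost 75, fixed 12 → total 87.
Compare {P-α, P-β, P-ε}: freight cost 75 + fixed 17 = 92.
Compare {P-β, P-δ, P-ε}: freight cost 75 + fixed 19 = 94.
Compare {P-β, P-γ}: freight cost 82 + fixed 14 = 96.
All other subsets cost ≥ 92. Minimum total cost: 87.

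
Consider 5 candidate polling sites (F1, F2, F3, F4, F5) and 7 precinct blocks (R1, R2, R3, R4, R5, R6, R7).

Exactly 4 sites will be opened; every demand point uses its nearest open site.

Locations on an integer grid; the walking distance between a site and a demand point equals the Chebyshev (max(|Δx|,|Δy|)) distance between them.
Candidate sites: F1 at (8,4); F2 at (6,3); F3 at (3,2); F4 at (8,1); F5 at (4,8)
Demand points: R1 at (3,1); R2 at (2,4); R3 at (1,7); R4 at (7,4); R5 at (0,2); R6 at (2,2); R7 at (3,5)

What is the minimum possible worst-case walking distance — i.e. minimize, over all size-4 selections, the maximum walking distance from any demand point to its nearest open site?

Open {F1, F2, F3, F5}.
  Farthest demand point is R3 at walking distance 3 (to F5); all others are ≤ 3.
With {F1, F3, F4, F5} the worst case is 3.
With {F2, F3, F4, F5} the worst case is 3.
No size-4 selection achieves below 3.

3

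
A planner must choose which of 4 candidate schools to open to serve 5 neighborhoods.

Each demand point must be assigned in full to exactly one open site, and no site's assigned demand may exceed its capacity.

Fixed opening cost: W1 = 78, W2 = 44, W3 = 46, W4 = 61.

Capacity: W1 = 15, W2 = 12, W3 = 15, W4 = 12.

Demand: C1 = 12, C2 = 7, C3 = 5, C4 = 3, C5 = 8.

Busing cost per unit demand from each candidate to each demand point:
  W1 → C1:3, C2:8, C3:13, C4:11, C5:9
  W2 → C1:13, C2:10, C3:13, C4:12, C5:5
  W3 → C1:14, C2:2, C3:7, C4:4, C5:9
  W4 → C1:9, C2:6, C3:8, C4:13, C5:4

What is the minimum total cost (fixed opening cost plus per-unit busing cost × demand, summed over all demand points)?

305

Open {W1, W2, W3}; cheapest assignment that respects the capacities:
  W1 (cap 15, load 12): C1 — cost 12×3 = 36
  W2 (cap 12, load 8): C5 — cost 8×5 = 40
  W3 (cap 15, load 15): C2, C3, C4 — cost 7×2 + 5×7 + 3×4 = 61
  Shipping 137, fixed 168 → total 305.
  Any other capacity-feasible assignment to {W1, W2, W3} ships for at least 137.
Compare {W1, W3, W4}: its best feasible assignment gives total 314.
Compare {W1, W2, W3, W4}: its best feasible assignment gives total 358.
Every other set of open sites that can feasibly serve all demand totals ≥ 314 even under its best assignment. Minimum: 305.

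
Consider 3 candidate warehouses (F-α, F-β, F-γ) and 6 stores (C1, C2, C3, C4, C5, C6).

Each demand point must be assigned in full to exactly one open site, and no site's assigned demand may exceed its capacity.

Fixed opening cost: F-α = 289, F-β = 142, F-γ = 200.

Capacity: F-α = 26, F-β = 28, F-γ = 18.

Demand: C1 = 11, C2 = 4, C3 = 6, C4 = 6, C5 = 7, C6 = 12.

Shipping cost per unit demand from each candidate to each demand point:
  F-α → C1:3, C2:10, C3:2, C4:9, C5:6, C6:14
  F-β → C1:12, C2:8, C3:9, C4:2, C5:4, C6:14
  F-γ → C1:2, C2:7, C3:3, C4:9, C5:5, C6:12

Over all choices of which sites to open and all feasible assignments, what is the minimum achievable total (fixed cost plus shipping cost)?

Open {F-β, F-γ}; cheapest assignment that respects the capacities:
  F-β (cap 28, load 28): C2, C3, C4, C6 — cost 4×8 + 6×9 + 6×2 + 12×14 = 266
  F-γ (cap 18, load 18): C1, C5 — cost 11×2 + 7×5 = 57
  Shipping 323, fixed 342 → total 665.
  Any other capacity-feasible assignment to {F-β, F-γ} ships for at least 323.
Compare {F-α, F-β}: its best feasible assignment gives total 724.
Compare {F-α, F-β, F-γ}: its best feasible assignment gives total 888.
Every other set of open sites that can feasibly serve all demand totals ≥ 724 even under its best assignment. Minimum: 665.

665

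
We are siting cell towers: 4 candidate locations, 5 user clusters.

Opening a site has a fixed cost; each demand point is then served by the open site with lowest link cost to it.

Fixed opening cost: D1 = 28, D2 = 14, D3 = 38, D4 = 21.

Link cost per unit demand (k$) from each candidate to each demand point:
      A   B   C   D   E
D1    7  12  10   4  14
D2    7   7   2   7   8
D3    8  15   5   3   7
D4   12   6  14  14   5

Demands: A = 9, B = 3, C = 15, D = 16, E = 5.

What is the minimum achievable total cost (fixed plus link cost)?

Open {D2, D3}: assign each demand point to its cheapest open site.
  A→D2 9×7=63, B→D2 3×7=21, C→D2 15×2=30, D→D3 16×3=48, E→D3 5×7=35
  link cost 197, fixed 52 → total 249.
Compare {D2, D3, D4}: link cost 184 + fixed 73 = 257.
Compare {D1, D2}: link cost 218 + fixed 42 = 260.
Compare {D1, D2, D4}: link cost 200 + fixed 63 = 263.
All other subsets cost ≥ 257. Minimum total cost: 249.

249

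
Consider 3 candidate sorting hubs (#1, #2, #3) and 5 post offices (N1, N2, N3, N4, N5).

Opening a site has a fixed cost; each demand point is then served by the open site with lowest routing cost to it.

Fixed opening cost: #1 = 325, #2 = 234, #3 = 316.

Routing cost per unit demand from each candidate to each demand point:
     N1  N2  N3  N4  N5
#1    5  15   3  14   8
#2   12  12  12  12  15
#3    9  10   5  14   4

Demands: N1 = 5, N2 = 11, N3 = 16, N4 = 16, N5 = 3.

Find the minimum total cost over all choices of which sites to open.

Open {#3}: assign each demand point to its cheapest open site.
  N1→#3 5×9=45, N2→#3 11×10=110, N3→#3 16×5=80, N4→#3 16×14=224, N5→#3 3×4=12
  routing cost 471, fixed 316 → total 787.
Compare {#1}: routing cost 486 + fixed 325 = 811.
Compare {#2}: routing cost 621 + fixed 234 = 855.
Compare {#1, #2}: routing cost 421 + fixed 559 = 980.
All other subsets cost ≥ 811. Minimum total cost: 787.

787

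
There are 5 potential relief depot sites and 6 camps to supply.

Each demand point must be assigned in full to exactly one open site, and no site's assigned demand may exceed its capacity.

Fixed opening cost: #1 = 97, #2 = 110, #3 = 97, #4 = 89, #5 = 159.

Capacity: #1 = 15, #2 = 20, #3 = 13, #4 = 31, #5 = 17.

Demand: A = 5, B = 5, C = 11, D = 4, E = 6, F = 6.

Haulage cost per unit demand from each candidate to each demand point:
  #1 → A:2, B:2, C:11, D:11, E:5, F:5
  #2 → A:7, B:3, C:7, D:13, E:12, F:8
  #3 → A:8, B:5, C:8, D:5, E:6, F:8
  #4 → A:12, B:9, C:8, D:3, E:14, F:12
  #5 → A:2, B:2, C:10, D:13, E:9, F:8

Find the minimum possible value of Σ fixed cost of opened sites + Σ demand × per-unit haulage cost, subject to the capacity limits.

Open {#1, #4}; cheapest assignment that respects the capacities:
  #1 (cap 15, load 11): A, E — cost 5×2 + 6×5 = 40
  #4 (cap 31, load 26): B, C, D, F — cost 5×9 + 11×8 + 4×3 + 6×12 = 217
  Shipping 257, fixed 186 → total 443.
  Any other capacity-feasible assignment to {#1, #4} ships for at least 257.
Compare {#3, #4}: its best feasible assignment gives total 475.
Compare {#2, #4}: its best feasible assignment gives total 481.
Every other set of open sites that can feasibly serve all demand totals ≥ 475 even under its best assignment. Minimum: 443.

443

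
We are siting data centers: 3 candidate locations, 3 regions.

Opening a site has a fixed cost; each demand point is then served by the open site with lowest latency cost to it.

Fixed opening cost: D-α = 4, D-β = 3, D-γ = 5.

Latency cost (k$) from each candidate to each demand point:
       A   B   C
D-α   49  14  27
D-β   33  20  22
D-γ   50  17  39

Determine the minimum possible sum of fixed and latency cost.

76

Open {D-α, D-β}: assign each demand point to its cheapest open site.
  A→D-β 33, B→D-α 14, C→D-β 22
  latency cost 69, fixed 7 → total 76.
Compare {D-β}: latency cost 75 + fixed 3 = 78.
Compare {D-β, D-γ}: latency cost 72 + fixed 8 = 80.
Compare {D-α, D-β, D-γ}: latency cost 69 + fixed 12 = 81.
All other subsets cost ≥ 78. Minimum total cost: 76.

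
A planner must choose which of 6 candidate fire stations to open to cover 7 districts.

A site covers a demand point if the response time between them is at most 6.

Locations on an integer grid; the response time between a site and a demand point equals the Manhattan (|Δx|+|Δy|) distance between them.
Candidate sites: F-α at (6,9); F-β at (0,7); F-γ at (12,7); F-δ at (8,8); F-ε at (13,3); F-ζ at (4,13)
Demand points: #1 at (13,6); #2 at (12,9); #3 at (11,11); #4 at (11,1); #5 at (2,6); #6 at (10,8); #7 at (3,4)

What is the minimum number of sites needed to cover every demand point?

3

Coverage sets (demand points within 6 of each site):
  F-α: {#2, #6}
  F-β: {#5, #7}
  F-γ: {#1, #2, #3, #6}
  F-δ: {#2, #3, #6}
  F-ε: {#1, #4}
  F-ζ: {}
No 2 sites suffice: every size-2 union leaves at least one demand point uncovered.
But {F-β, F-γ, F-ε} covers everything, so the minimum is 3.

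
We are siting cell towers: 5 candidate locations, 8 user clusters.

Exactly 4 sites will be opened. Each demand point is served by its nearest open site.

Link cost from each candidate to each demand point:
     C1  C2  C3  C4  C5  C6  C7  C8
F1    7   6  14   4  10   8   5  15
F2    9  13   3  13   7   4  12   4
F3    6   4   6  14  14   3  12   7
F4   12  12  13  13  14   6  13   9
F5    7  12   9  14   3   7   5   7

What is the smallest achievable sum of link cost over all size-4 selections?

32

Open {F1, F2, F3, F5}.
  C1→F3 6, C2→F3 4, C3→F2 3, C4→F1 4, C5→F5 3, C6→F3 3, C7→F1 5, C8→F2 4  ⇒ total 32.
Compare {F1, F2, F3, F4}: total 36.
Compare {F1, F2, F4, F5}: total 36.
No size-4 selection does better; minimum is 32.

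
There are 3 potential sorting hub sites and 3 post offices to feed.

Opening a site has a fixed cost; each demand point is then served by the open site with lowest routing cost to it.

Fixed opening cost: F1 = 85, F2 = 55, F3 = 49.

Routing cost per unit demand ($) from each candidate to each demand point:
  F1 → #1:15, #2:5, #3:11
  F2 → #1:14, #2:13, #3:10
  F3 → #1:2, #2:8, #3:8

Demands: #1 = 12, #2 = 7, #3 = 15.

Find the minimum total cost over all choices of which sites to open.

249

Open {F3}: assign each demand point to its cheapest open site.
  #1→F3 12×2=24, #2→F3 7×8=56, #3→F3 15×8=120
  routing cost 200, fixed 49 → total 249.
Compare {F2, F3}: routing cost 200 + fixed 104 = 304.
Compare {F1, F3}: routing cost 179 + fixed 134 = 313.
Compare {F1, F2, F3}: routing cost 179 + fixed 189 = 368.
All other subsets cost ≥ 304. Minimum total cost: 249.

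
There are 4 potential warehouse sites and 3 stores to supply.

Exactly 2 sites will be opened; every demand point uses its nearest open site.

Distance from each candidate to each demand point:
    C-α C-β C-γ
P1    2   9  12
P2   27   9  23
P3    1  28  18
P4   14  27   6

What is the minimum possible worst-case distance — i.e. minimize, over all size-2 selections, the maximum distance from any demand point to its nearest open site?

Open {P1, P4}.
  Farthest demand point is C-β at distance 9 (to P1); all others are ≤ 9.
With {P1, P2} the worst case is 12.
With {P1, P3} the worst case is 12.
No size-2 selection achieves below 9.

9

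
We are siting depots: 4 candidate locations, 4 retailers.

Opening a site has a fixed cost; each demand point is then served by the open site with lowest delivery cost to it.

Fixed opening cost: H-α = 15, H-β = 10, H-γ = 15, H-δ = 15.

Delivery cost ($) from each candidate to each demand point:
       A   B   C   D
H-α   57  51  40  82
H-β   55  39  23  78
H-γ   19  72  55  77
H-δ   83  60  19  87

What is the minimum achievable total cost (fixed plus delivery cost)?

Open {H-β, H-γ}: assign each demand point to its cheapest open site.
  A→H-γ 19, B→H-β 39, C→H-β 23, D→H-γ 77
  delivery cost 158, fixed 25 → total 183.
Compare {H-β, H-γ, H-δ}: delivery cost 154 + fixed 40 = 194.
Compare {H-α, H-β, H-γ}: delivery cost 158 + fixed 40 = 198.
Compare {H-β}: delivery cost 195 + fixed 10 = 205.
All other subsets cost ≥ 194. Minimum total cost: 183.

183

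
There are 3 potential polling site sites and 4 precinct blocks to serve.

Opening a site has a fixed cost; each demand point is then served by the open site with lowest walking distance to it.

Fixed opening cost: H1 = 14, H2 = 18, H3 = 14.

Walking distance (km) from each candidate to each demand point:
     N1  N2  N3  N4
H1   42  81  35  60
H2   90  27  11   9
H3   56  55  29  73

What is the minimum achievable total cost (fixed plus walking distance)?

121

Open {H1, H2}: assign each demand point to its cheapest open site.
  N1→H1 42, N2→H2 27, N3→H2 11, N4→H2 9
  walking distance 89, fixed 32 → total 121.
Compare {H2, H3}: walking distance 103 + fixed 32 = 135.
Compare {H1, H2, H3}: walking distance 89 + fixed 46 = 135.
Compare {H2}: walking distance 137 + fixed 18 = 155.
All other subsets cost ≥ 135. Minimum total cost: 121.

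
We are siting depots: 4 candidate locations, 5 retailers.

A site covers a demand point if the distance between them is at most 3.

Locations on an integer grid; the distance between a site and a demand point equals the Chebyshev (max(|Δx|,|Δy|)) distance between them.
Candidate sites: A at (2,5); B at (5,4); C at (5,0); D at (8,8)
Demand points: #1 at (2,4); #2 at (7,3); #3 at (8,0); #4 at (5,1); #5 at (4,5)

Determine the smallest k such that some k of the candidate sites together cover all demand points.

2

Coverage sets (demand points within 3 of each site):
  A: {#1, #5}
  B: {#1, #2, #4, #5}
  C: {#2, #3, #4}
  D: {}
No single site covers all 5 demand points.
But {A, C} covers everything, so the minimum is 2.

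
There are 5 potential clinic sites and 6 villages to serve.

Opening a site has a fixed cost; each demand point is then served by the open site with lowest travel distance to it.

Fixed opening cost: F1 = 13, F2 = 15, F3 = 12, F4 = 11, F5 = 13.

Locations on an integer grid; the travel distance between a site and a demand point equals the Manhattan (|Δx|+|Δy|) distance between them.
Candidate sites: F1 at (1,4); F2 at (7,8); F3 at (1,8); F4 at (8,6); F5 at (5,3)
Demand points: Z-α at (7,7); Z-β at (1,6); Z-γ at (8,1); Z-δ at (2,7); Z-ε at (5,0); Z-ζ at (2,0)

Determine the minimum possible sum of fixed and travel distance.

Open {F5}: assign each demand point to its cheapest open site.
  Z-α→F5 6, Z-β→F5 7, Z-γ→F5 5, Z-δ→F5 7, Z-ε→F5 3, Z-ζ→F5 6
  travel distance 34, fixed 13 → total 47.
Compare {F3, F5}: travel distance 24 + fixed 25 = 49.
Compare {F1, F4}: travel distance 26 + fixed 24 = 50.
Compare {F1}: travel distance 38 + fixed 13 = 51.
All other subsets cost ≥ 49. Minimum total cost: 47.

47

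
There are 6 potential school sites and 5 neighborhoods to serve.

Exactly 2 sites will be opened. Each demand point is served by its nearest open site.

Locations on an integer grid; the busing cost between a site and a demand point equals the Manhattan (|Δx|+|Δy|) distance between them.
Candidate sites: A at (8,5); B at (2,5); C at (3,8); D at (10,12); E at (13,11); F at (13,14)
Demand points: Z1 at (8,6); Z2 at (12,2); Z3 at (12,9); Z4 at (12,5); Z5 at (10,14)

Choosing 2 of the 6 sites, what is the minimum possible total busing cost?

Open {A, D}.
  Z1→A 1, Z2→A 7, Z3→D 5, Z4→A 4, Z5→D 2  ⇒ total 19.
Compare {A, E}: total 21.
Compare {A, F}: total 21.
No size-2 selection does better; minimum is 19.

19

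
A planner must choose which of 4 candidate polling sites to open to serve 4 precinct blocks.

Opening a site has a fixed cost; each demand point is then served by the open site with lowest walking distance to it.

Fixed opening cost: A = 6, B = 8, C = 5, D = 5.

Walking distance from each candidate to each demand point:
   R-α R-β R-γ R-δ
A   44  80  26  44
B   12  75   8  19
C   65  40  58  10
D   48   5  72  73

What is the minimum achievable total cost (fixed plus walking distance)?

Open {B, C, D}: assign each demand point to its cheapest open site.
  R-α→B 12, R-β→D 5, R-γ→B 8, R-δ→C 10
  walking distance 35, fixed 18 → total 53.
Compare {B, D}: walking distance 44 + fixed 13 = 57.
Compare {A, B, C, D}: walking distance 35 + fixed 24 = 59.
Compare {A, B, D}: walking distance 44 + fixed 19 = 63.
All other subsets cost ≥ 57. Minimum total cost: 53.

53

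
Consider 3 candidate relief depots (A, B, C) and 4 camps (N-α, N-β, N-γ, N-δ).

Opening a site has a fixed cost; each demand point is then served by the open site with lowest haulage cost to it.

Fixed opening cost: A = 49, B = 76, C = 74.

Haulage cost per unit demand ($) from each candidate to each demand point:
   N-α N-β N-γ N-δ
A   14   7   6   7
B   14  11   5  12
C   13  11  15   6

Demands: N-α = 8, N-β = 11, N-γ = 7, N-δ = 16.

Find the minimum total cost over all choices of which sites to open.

Open {A}: assign each demand point to its cheapest open site.
  N-α→A 8×14=112, N-β→A 11×7=77, N-γ→A 7×6=42, N-δ→A 16×7=112
  haulage cost 343, fixed 49 → total 392.
Compare {A, C}: haulage cost 319 + fixed 123 = 442.
Compare {A, B}: haulage cost 336 + fixed 125 = 461.
Compare {C}: haulage cost 426 + fixed 74 = 500.
All other subsets cost ≥ 442. Minimum total cost: 392.

392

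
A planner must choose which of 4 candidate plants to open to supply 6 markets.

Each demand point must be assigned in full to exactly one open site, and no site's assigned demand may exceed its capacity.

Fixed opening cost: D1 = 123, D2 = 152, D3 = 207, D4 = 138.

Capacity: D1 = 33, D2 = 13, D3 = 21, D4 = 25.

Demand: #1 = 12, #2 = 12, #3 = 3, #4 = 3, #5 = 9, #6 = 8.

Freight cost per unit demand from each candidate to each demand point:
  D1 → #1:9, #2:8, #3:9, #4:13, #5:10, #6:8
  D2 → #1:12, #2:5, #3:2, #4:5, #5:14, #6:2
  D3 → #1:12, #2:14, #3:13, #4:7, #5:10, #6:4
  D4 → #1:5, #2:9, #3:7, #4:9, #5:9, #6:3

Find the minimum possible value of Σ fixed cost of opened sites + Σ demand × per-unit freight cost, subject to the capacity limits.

Open {D1, D4}; cheapest assignment that respects the capacities:
  D1 (cap 33, load 24): #2, #3, #5 — cost 12×8 + 3×9 + 9×10 = 213
  D4 (cap 25, load 23): #1, #4, #6 — cost 12×5 + 3×9 + 8×3 = 111
  Shipping 324, fixed 261 → total 585.
  Any other capacity-feasible assignment to {D1, D4} ships for at least 324.
Compare {D1, D2, D4}: its best feasible assignment gives total 699.
Compare {D1, D3}: its best feasible assignment gives total 704.
Every other set of open sites that can feasibly serve all demand totals ≥ 699 even under its best assignment. Minimum: 585.

585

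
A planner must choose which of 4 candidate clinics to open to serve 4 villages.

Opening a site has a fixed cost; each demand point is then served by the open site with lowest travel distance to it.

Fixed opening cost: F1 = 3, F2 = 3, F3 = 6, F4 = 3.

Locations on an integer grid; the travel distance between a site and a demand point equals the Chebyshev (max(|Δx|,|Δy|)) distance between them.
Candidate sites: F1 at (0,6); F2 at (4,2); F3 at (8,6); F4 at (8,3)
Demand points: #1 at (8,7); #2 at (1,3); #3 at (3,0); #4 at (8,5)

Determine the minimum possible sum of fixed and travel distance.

16

Open {F2, F3}: assign each demand point to its cheapest open site.
  #1→F3 1, #2→F2 3, #3→F2 2, #4→F3 1
  travel distance 7, fixed 9 → total 16.
Compare {F2}: travel distance 14 + fixed 3 = 17.
Compare {F2, F4}: travel distance 11 + fixed 6 = 17.
Compare {F1, F2, F3}: travel distance 7 + fixed 12 = 19.
All other subsets cost ≥ 17. Minimum total cost: 16.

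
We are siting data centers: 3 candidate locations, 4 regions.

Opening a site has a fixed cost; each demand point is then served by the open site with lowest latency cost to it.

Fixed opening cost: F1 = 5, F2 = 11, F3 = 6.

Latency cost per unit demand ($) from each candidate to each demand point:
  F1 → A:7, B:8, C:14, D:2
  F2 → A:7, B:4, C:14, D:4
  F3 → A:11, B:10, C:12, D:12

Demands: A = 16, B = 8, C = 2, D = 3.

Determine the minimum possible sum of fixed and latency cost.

194

Open {F1, F2}: assign each demand point to its cheapest open site.
  A→F1 16×7=112, B→F2 8×4=32, C→F1 2×14=28, D→F1 3×2=6
  latency cost 178, fixed 16 → total 194.
Compare {F2}: latency cost 184 + fixed 11 = 195.
Compare {F1, F2, F3}: latency cost 174 + fixed 22 = 196.
Compare {F2, F3}: latency cost 180 + fixed 17 = 197.
All other subsets cost ≥ 195. Minimum total cost: 194.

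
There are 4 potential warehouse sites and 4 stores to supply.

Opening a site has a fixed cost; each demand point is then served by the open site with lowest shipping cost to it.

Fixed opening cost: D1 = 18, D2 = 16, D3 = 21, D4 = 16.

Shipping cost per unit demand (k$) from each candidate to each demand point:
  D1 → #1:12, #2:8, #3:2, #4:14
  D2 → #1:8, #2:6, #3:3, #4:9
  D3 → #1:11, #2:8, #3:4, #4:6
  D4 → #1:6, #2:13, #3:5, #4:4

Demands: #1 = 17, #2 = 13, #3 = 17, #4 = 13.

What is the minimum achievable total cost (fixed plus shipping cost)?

315

Open {D2, D4}: assign each demand point to its cheapest open site.
  #1→D4 17×6=102, #2→D2 13×6=78, #3→D2 17×3=51, #4→D4 13×4=52
  shipping cost 283, fixed 32 → total 315.
Compare {D1, D2, D4}: shipping cost 266 + fixed 50 = 316.
Compare {D1, D4}: shipping cost 292 + fixed 34 = 326.
Compare {D2, D3, D4}: shipping cost 283 + fixed 53 = 336.
All other subsets cost ≥ 316. Minimum total cost: 315.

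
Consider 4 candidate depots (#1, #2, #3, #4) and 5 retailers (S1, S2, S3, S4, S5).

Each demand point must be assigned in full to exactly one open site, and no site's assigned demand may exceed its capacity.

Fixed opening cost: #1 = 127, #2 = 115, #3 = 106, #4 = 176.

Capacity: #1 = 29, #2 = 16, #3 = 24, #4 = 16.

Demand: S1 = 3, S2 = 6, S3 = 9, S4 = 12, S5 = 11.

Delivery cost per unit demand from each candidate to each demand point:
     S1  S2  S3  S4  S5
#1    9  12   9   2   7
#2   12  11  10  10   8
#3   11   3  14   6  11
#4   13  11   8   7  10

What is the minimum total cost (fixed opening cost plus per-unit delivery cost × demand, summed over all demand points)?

504

Open {#1, #3}; cheapest assignment that respects the capacities:
  #1 (cap 29, load 24): S1, S3, S4 — cost 3×9 + 9×9 + 12×2 = 132
  #3 (cap 24, load 17): S2, S5 — cost 6×3 + 11×11 = 139
  Shipping 271, fixed 233 → total 504.
  Any other capacity-feasible assignment to {#1, #3} ships for at least 271.
Compare {#1, #2}: its best feasible assignment gives total 526.
Compare {#1, #4}: its best feasible assignment gives total 569.
Every other set of open sites that can feasibly serve all demand totals ≥ 526 even under its best assignment. Minimum: 504.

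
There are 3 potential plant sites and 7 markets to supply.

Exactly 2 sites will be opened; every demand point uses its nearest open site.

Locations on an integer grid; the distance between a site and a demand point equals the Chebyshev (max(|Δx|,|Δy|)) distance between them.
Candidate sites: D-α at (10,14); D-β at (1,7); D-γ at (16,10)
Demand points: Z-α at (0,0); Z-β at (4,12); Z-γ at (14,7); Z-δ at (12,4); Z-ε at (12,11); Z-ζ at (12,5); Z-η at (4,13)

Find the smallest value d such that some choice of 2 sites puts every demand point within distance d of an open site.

7

Open {D-β, D-γ}.
  Farthest demand point is Z-α at distance 7 (to D-β); all others are ≤ 7.
With {D-α, D-β} the worst case is 10.
With {D-α, D-γ} the worst case is 14.
No size-2 selection achieves below 7.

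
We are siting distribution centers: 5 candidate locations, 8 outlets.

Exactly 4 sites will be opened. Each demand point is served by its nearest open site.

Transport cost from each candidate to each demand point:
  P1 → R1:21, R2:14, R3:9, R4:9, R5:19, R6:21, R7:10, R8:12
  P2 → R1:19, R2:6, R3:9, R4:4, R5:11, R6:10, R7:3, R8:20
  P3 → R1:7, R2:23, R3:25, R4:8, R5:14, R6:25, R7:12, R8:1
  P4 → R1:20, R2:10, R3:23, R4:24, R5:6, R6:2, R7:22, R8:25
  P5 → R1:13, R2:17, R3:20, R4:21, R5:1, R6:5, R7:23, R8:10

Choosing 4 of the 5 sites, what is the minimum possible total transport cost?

Open {P2, P3, P4, P5}.
  R1→P3 7, R2→P2 6, R3→P2 9, R4→P2 4, R5→P5 1, R6→P4 2, R7→P2 3, R8→P3 1  ⇒ total 33.
Compare {P1, P2, P3, P5}: total 36.
Compare {P1, P2, P3, P4}: total 38.
No size-4 selection does better; minimum is 33.

33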